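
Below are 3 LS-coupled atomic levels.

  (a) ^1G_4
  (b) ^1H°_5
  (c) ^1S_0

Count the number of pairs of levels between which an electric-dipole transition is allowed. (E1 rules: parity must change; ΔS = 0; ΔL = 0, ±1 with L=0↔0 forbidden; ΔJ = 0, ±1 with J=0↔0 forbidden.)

(a)–(b): allowed.
(a)–(c): forbidden (parity, ΔL, ΔJ).
(b)–(c): forbidden (ΔL, ΔJ).
Allowed pairs: 1 of 3.

1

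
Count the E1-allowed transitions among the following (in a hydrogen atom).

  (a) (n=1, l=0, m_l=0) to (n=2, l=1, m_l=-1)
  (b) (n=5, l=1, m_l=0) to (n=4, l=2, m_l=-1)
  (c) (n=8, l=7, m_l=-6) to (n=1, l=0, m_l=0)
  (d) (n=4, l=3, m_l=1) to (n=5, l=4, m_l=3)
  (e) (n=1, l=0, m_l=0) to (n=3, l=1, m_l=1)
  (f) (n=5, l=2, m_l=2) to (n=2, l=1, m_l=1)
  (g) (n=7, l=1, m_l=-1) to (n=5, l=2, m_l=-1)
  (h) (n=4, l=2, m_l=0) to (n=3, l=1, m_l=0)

(a) allowed
(b) allowed
(c) forbidden — Δl = -7 (E1 requires Δl = ±1); Δm_l = +6 (E1 requires Δm_l = 0, ±1)
(d) forbidden — Δm_l = +2 (E1 requires Δm_l = 0, ±1)
(e) allowed
(f) allowed
(g) allowed
(h) allowed
Total allowed: 6 of 8.

6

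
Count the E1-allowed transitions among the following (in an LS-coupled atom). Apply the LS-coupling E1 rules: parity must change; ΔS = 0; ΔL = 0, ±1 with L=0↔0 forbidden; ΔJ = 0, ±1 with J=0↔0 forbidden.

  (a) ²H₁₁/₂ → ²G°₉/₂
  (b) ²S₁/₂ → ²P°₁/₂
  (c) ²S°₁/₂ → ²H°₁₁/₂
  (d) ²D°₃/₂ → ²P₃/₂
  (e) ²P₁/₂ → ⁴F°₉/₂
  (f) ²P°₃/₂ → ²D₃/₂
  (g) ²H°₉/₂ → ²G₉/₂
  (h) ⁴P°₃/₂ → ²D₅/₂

5

(a) allowed
(b) allowed
(c) forbidden (parity, ΔL, ΔJ fail)
(d) allowed
(e) forbidden (ΔS, ΔL, ΔJ fail)
(f) allowed
(g) allowed
(h) forbidden (ΔS fails)
Total allowed: 5 of 8.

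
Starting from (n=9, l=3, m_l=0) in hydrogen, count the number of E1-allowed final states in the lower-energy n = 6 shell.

6

E1 requires Δl = ±1, so l_f ∈ {2, 4}; with 0 ≤ l_f ≤ n_f−1 = 5, the allowed l_f values are {2, 4}.
For l_f = 2: m_f ∈ {m_i−1, m_i, m_i+1} ∩ [−2, 2] = {-1, 0, 1} → 3 states.
For l_f = 4: m_f ∈ {m_i−1, m_i, m_i+1} ∩ [−4, 4] = {-1, 0, 1} → 3 states.
Total: 6.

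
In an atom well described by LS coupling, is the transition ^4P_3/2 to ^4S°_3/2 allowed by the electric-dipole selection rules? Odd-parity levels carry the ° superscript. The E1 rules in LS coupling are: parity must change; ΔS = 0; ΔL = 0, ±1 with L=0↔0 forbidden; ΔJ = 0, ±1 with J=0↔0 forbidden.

allowed

Initial level: S=3/2, L=1, J=3/2, parity even. Final level: S=3/2, L=0, J=3/2, parity odd.
ΔJ = 0, ±1 (not J=0↔0): J: 3/2 → 3/2, ΔJ = +0 — passes.
ΔL = 0, ±1 (not L=0↔0): L: 1 → 0, ΔL = -1 — passes.
Parity must change: even → odd — passes.
ΔS = 0: S: 3/2 → 3/2 — passes.
All four E1 rules are satisfied.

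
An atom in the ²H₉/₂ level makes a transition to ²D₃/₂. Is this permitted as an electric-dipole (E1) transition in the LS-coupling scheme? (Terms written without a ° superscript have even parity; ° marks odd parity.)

Reading off the term symbols: S 1/2→1/2, L 5→2, J 9/2→3/2, parity even→even.
Parity must change: even → even — fails.
ΔS = 0: S: 1/2 → 1/2 — ok.
ΔL = 0, ±1 (not L=0↔0): L: 5 → 2, ΔL = -3 — fails.
ΔJ = 0, ±1 (not J=0↔0): J: 9/2 → 3/2, ΔJ = -3 — fails.
Rule(s) violated: parity, ΔL, ΔJ.

forbidden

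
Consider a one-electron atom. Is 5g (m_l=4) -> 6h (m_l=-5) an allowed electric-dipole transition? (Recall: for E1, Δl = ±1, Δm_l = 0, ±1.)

l: 4 → 5 (Δl = +1). Δl = ±1 satisfied.
Δm_l = -5 − (4) = -9. E1 requires Δm_l = 0, ±1: violated.
The transition is electric-dipole forbidden.

forbidden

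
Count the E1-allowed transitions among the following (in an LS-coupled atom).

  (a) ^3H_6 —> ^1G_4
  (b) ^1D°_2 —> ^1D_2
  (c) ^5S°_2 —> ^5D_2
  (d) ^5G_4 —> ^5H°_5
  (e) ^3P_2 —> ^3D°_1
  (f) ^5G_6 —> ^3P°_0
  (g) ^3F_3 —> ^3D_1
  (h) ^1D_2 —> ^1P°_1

4

(a) forbidden (parity, ΔS, ΔJ fail)
(b) allowed
(c) forbidden (ΔL fails)
(d) allowed
(e) allowed
(f) forbidden (ΔS, ΔL, ΔJ fail)
(g) forbidden (parity, ΔJ fail)
(h) allowed
Total allowed: 4 of 8.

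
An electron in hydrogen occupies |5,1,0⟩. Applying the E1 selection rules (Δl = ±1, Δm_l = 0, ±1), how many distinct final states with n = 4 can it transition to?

4

E1 requires Δl = ±1, so l_f ∈ {0, 2}; with 0 ≤ l_f ≤ n_f−1 = 3, the allowed l_f values are {0, 2}.
For l_f = 0: m_f ∈ {m_i−1, m_i, m_i+1} ∩ [−0, 0] = {0} → 1 state.
For l_f = 2: m_f ∈ {m_i−1, m_i, m_i+1} ∩ [−2, 2] = {-1, 0, 1} → 3 states.
Total: 4.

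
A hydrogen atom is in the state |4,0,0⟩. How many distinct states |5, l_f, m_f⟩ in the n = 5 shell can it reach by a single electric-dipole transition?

E1 requires Δl = ±1, so l_f ∈ {-1, 1}; with 0 ≤ l_f ≤ n_f−1 = 4, the allowed l_f values are {1}.
For l_f = 1: m_f ∈ {m_i−1, m_i, m_i+1} ∩ [−1, 1] = {-1, 0, 1} → 3 states.
Total: 3.

3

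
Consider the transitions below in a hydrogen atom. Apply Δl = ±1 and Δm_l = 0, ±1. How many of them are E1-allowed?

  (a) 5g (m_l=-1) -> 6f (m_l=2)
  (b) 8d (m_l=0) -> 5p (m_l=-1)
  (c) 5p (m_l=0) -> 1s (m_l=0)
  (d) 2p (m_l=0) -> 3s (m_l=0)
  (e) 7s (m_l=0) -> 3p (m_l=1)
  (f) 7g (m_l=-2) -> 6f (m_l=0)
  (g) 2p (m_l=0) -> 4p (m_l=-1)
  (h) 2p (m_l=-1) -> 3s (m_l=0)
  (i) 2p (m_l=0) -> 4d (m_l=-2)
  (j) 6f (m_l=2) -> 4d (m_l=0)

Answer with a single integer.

5

(a) forbidden — Δm_l = +3 (E1 requires Δm_l = 0, ±1)
(b) allowed
(c) allowed
(d) allowed
(e) allowed
(f) forbidden — Δm_l = +2 (E1 requires Δm_l = 0, ±1)
(g) forbidden — Δl = +0 (E1 requires Δl = ±1)
(h) allowed
(i) forbidden — Δm_l = -2 (E1 requires Δm_l = 0, ±1)
(j) forbidden — Δm_l = -2 (E1 requires Δm_l = 0, ±1)
Total allowed: 5 of 10.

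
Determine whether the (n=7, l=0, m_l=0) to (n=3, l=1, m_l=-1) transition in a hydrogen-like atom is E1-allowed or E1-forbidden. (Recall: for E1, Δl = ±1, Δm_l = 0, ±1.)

Initial l = 0, final l = 1, so Δl = +1. E1 requires Δl = ±1: ok.
Δm_l = -1 − (0) = -1. E1 requires Δm_l = 0, ±1: ok.
All E1 selection rules are satisfied.

allowed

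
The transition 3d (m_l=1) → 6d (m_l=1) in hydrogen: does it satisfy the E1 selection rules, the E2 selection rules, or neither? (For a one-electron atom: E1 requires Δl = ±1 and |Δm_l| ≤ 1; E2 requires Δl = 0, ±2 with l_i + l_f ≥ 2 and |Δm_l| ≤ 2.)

E2

Δl = 2 − 2 = +0; l_i + l_f = 4.
Δm_l = +0.
E1 (Δl = ±1, |Δm_l| ≤ 1): not satisfied.
E2 (Δl = 0,±2, l_i+l_f ≥ 2, |Δm_l| ≤ 2): satisfied.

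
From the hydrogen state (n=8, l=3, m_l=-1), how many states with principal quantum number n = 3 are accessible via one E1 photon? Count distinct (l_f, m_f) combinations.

E1 requires Δl = ±1, so l_f ∈ {2, 4}; with 0 ≤ l_f ≤ n_f−1 = 2, the allowed l_f values are {2}.
For l_f = 2: m_f ∈ {m_i−1, m_i, m_i+1} ∩ [−2, 2] = {-2, -1, 0} → 3 states.
Total: 3.

3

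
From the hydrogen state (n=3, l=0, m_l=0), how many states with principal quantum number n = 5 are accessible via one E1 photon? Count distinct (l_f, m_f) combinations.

3

E1 requires Δl = ±1, so l_f ∈ {-1, 1}; with 0 ≤ l_f ≤ n_f−1 = 4, the allowed l_f values are {1}.
For l_f = 1: m_f ∈ {m_i−1, m_i, m_i+1} ∩ [−1, 1] = {-1, 0, 1} → 3 states.
Total: 3.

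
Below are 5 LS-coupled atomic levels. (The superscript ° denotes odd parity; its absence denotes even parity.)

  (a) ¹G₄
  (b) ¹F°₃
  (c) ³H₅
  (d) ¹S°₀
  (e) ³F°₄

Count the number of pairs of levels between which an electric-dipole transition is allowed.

(a)–(b): allowed.
(a)–(c): forbidden (parity, ΔS).
(a)–(d): forbidden (ΔL, ΔJ).
(a)–(e): forbidden (ΔS).
(b)–(c): forbidden (ΔS, ΔL, ΔJ).
(b)–(d): forbidden (parity, ΔL, ΔJ).
(b)–(e): forbidden (parity, ΔS).
(c)–(d): forbidden (ΔS, ΔL, ΔJ).
(c)–(e): forbidden (ΔL).
(d)–(e): forbidden (parity, ΔS, ΔL, ΔJ).
Allowed pairs: 1 of 10.

1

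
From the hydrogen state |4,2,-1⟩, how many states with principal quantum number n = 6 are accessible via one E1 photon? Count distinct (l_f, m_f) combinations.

E1 requires Δl = ±1, so l_f ∈ {1, 3}; with 0 ≤ l_f ≤ n_f−1 = 5, the allowed l_f values are {1, 3}.
For l_f = 1: m_f ∈ {m_i−1, m_i, m_i+1} ∩ [−1, 1] = {-1, 0} → 2 states.
For l_f = 3: m_f ∈ {m_i−1, m_i, m_i+1} ∩ [−3, 3] = {-2, -1, 0} → 3 states.
Total: 5.

5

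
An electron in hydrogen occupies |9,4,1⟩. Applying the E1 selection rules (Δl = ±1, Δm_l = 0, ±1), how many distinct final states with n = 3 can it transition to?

0

E1 requires l_f ∈ {3, 5}, but neither lies in [0, 2], so no final state is reachable.
Total: 0.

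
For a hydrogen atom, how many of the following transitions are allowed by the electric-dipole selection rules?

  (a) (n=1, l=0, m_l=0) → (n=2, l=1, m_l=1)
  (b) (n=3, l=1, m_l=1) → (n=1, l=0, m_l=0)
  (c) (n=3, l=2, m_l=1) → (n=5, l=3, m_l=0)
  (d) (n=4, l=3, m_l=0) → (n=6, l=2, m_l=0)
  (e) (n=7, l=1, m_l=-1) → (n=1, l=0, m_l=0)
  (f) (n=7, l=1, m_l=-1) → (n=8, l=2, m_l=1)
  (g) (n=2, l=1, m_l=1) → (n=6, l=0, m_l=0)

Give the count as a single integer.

6

(a) allowed
(b) allowed
(c) allowed
(d) allowed
(e) allowed
(f) forbidden — Δm_l = +2 (E1 requires Δm_l = 0, ±1)
(g) allowed
Total allowed: 6 of 7.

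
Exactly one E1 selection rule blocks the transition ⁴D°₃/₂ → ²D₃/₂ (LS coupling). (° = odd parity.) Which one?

Reading off the term symbols: S 3/2→1/2, L 2→2, J 3/2→3/2, parity odd→even.
Parity must change: odd → even — ok.
ΔS = 0: S: 3/2 → 1/2 — fails.
ΔL = 0, ±1 (not L=0↔0): L: 2 → 2, ΔL = +0 — ok.
ΔJ = 0, ±1 (not J=0↔0): J: 3/2 → 3/2, ΔJ = +0 — ok.

the ΔS = 0 rule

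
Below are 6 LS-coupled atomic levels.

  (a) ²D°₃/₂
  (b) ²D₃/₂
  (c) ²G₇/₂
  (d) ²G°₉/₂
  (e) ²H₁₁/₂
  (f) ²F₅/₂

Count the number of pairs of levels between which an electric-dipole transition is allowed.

4

(a)–(b): allowed.
(a)–(c): forbidden (ΔL, ΔJ).
(a)–(d): forbidden (parity, ΔL, ΔJ).
(a)–(e): forbidden (ΔL, ΔJ).
(a)–(f): allowed.
(b)–(c): forbidden (parity, ΔL, ΔJ).
(b)–(d): forbidden (ΔL, ΔJ).
(b)–(e): forbidden (parity, ΔL, ΔJ).
(b)–(f): forbidden (parity).
(c)–(d): allowed.
(c)–(e): forbidden (parity, ΔJ).
(c)–(f): forbidden (parity).
(d)–(e): allowed.
(d)–(f): forbidden (ΔJ).
(e)–(f): forbidden (parity, ΔL, ΔJ).
Allowed pairs: 4 of 15.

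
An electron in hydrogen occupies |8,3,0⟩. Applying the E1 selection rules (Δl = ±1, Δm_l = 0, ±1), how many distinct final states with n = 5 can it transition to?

E1 requires Δl = ±1, so l_f ∈ {2, 4}; with 0 ≤ l_f ≤ n_f−1 = 4, the allowed l_f values are {2, 4}.
For l_f = 2: m_f ∈ {m_i−1, m_i, m_i+1} ∩ [−2, 2] = {-1, 0, 1} → 3 states.
For l_f = 4: m_f ∈ {m_i−1, m_i, m_i+1} ∩ [−4, 4] = {-1, 0, 1} → 3 states.
Total: 6.

6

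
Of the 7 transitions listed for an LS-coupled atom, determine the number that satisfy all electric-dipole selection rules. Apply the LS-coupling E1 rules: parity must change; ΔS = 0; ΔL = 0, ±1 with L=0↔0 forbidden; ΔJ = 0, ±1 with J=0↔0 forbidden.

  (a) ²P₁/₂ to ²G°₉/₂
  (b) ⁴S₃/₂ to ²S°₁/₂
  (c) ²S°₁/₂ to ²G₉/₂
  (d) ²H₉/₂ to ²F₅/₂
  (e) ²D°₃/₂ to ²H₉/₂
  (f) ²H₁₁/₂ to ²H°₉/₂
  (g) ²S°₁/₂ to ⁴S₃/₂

(a) forbidden (ΔL, ΔJ fail)
(b) forbidden (ΔS, ΔL fail)
(c) forbidden (ΔL, ΔJ fail)
(d) forbidden (parity, ΔL, ΔJ fail)
(e) forbidden (ΔL, ΔJ fail)
(f) allowed
(g) forbidden (ΔS, ΔL fail)
Total allowed: 1 of 7.

1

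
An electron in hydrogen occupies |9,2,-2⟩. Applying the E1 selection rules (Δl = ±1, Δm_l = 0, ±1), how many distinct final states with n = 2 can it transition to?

E1 requires Δl = ±1, so l_f ∈ {1, 3}; with 0 ≤ l_f ≤ n_f−1 = 1, the allowed l_f values are {1}.
For l_f = 1: m_f ∈ {m_i−1, m_i, m_i+1} ∩ [−1, 1] = {-1} → 1 state.
Total: 1.

1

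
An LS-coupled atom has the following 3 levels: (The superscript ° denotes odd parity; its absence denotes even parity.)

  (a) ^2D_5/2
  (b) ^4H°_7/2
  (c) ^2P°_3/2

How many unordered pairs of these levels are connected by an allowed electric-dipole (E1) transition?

1

(a)–(b): forbidden (ΔS, ΔL).
(a)–(c): allowed.
(b)–(c): forbidden (parity, ΔS, ΔL, ΔJ).
Allowed pairs: 1 of 3.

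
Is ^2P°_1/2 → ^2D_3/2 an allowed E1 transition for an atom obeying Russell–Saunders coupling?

Initial level: S=1/2, L=1, J=1/2, parity odd. Final level: S=1/2, L=2, J=3/2, parity even.
Parity must change: odd → even — satisfied.
ΔS = 0: S: 1/2 → 1/2 — satisfied.
ΔL = 0, ±1 (not L=0↔0): L: 1 → 2, ΔL = +1 — satisfied.
ΔJ = 0, ±1 (not J=0↔0): J: 1/2 → 3/2, ΔJ = +1 — satisfied.
All four E1 rules are satisfied.

allowed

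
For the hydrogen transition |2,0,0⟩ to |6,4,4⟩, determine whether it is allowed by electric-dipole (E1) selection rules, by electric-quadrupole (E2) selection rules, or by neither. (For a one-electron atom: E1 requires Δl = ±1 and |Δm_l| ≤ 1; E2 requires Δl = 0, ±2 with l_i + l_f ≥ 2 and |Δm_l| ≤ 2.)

neither

Δl = 4 − 0 = +4; l_i + l_f = 4.
Δm_l = +4.
E1 (Δl = ±1, |Δm_l| ≤ 1): not satisfied.
E2 (Δl = 0,±2, l_i+l_f ≥ 2, |Δm_l| ≤ 2): not satisfied.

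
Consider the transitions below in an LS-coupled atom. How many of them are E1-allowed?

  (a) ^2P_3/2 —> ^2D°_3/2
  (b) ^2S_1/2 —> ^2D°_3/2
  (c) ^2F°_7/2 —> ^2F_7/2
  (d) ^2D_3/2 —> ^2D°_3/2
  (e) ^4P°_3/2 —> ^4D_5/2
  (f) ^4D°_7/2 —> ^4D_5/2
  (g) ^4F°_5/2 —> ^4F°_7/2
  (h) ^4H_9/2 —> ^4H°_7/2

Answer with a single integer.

6

(a) allowed
(b) forbidden (ΔL fails)
(c) allowed
(d) allowed
(e) allowed
(f) allowed
(g) forbidden (parity fails)
(h) allowed
Total allowed: 6 of 8.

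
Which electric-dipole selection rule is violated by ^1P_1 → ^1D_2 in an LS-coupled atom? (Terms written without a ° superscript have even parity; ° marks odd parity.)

parity

Initial level: S=0, L=1, J=1, parity even. Final level: S=0, L=2, J=2, parity even.
Parity must change: even → even — violated.
ΔS = 0: S: 0 → 0 — satisfied.
ΔL = 0, ±1 (not L=0↔0): L: 1 → 2, ΔL = +1 — satisfied.
ΔJ = 0, ±1 (not J=0↔0): J: 1 → 2, ΔJ = +1 — satisfied.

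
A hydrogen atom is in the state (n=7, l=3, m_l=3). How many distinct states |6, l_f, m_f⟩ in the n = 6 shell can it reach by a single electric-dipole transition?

4

E1 requires Δl = ±1, so l_f ∈ {2, 4}; with 0 ≤ l_f ≤ n_f−1 = 5, the allowed l_f values are {2, 4}.
For l_f = 2: m_f ∈ {m_i−1, m_i, m_i+1} ∩ [−2, 2] = {2} → 1 state.
For l_f = 4: m_f ∈ {m_i−1, m_i, m_i+1} ∩ [−4, 4] = {2, 3, 4} → 3 states.
Total: 4.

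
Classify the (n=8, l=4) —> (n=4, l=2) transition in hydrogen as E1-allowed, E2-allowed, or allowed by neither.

Δl = 2 − 4 = -2; l_i + l_f = 6.
E1 (Δl = ±1): not satisfied.
E2 (Δl = 0,±2, l_i+l_f ≥ 2): satisfied.

E2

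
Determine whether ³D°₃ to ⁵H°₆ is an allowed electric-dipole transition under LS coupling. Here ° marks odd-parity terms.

Initial level: S=1, L=2, J=3, parity odd. Final level: S=2, L=5, J=6, parity odd.
Parity must change: odd → odd — fails.
ΔS = 0: S: 1 → 2 — fails.
ΔL = 0, ±1 (not L=0↔0): L: 2 → 5, ΔL = +3 — fails.
ΔJ = 0, ±1 (not J=0↔0): J: 3 → 6, ΔJ = +3 — fails.
Rule(s) violated: parity, ΔS, ΔL, ΔJ.

forbidden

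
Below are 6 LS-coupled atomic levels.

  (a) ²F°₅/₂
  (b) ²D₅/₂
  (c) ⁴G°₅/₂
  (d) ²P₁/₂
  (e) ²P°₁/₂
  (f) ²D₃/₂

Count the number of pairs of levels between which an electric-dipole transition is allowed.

4

(a)–(b): allowed.
(a)–(c): forbidden (parity, ΔS).
(a)–(d): forbidden (ΔL, ΔJ).
(a)–(e): forbidden (parity, ΔL, ΔJ).
(a)–(f): allowed.
(b)–(c): forbidden (ΔS, ΔL).
(b)–(d): forbidden (parity, ΔJ).
(b)–(e): forbidden (ΔJ).
(b)–(f): forbidden (parity).
(c)–(d): forbidden (ΔS, ΔL, ΔJ).
(c)–(e): forbidden (parity, ΔS, ΔL, ΔJ).
(c)–(f): forbidden (ΔS, ΔL).
(d)–(e): allowed.
(d)–(f): forbidden (parity).
(e)–(f): allowed.
Allowed pairs: 4 of 15.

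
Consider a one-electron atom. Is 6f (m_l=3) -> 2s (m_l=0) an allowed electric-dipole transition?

forbidden

l: 3 → 0 (Δl = -3). Δl = ±1 fails.
Δm_l = 0 − (3) = -3. E1 requires Δm_l = 0, ±1: fails.
The transition is electric-dipole forbidden.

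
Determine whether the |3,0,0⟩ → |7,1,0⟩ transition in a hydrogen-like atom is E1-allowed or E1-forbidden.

allowed

l: 0 → 1 (Δl = +1). Δl = ±1 passes.
m_l: 0 → 0 (Δm_l = +0). |Δm_l| ≤ 1 passes.
All E1 selection rules are satisfied.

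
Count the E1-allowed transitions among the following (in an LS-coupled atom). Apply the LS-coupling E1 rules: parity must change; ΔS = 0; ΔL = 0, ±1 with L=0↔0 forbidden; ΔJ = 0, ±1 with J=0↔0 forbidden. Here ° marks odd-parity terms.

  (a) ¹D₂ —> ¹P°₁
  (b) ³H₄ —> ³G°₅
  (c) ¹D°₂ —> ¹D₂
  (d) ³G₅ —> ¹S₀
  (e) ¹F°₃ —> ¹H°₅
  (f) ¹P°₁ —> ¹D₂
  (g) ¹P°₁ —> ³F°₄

4

(a) allowed
(b) allowed
(c) allowed
(d) forbidden (parity, ΔS, ΔL, ΔJ fail)
(e) forbidden (parity, ΔL, ΔJ fail)
(f) allowed
(g) forbidden (parity, ΔS, ΔL, ΔJ fail)
Total allowed: 4 of 7.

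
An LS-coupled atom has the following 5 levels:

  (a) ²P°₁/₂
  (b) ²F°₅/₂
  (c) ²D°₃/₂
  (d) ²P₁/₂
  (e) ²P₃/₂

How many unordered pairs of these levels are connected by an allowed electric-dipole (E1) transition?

(a)–(b): forbidden (parity, ΔL, ΔJ).
(a)–(c): forbidden (parity).
(a)–(d): allowed.
(a)–(e): allowed.
(b)–(c): forbidden (parity).
(b)–(d): forbidden (ΔL, ΔJ).
(b)–(e): forbidden (ΔL).
(c)–(d): allowed.
(c)–(e): allowed.
(d)–(e): forbidden (parity).
Allowed pairs: 4 of 10.

4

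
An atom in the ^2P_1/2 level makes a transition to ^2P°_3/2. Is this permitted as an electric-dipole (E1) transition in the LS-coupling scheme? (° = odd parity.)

allowed

Initial level: S=1/2, L=1, J=1/2, parity even. Final level: S=1/2, L=1, J=3/2, parity odd.
ΔJ = 0, ±1 (not J=0↔0): J: 1/2 → 3/2, ΔJ = +1 — ✓.
Parity must change: even → odd — ✓.
ΔL = 0, ±1 (not L=0↔0): L: 1 → 1, ΔL = +0 — ✓.
ΔS = 0: S: 1/2 → 1/2 — ✓.
All four E1 rules are satisfied.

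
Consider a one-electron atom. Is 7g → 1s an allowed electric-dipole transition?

forbidden

Initial l = 4, final l = 0, so Δl = -4. E1 requires Δl = ±1: violated.
The transition is electric-dipole forbidden.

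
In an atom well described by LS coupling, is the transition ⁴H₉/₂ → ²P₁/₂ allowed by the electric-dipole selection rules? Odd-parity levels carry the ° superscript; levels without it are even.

forbidden

Initial level: S=3/2, L=5, J=9/2, parity even. Final level: S=1/2, L=1, J=1/2, parity even.
Parity must change: even → even — ✗.
ΔS = 0: S: 3/2 → 1/2 — ✗.
ΔL = 0, ±1 (not L=0↔0): L: 5 → 1, ΔL = -4 — ✗.
ΔJ = 0, ±1 (not J=0↔0): J: 9/2 → 1/2, ΔJ = -4 — ✗.
Rule(s) violated: parity, ΔS, ΔL, ΔJ.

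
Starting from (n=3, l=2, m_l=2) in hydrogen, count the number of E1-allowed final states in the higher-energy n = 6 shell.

E1 requires Δl = ±1, so l_f ∈ {1, 3}; with 0 ≤ l_f ≤ n_f−1 = 5, the allowed l_f values are {1, 3}.
For l_f = 1: m_f ∈ {m_i−1, m_i, m_i+1} ∩ [−1, 1] = {1} → 1 state.
For l_f = 3: m_f ∈ {m_i−1, m_i, m_i+1} ∩ [−3, 3] = {1, 2, 3} → 3 states.
Total: 4.

4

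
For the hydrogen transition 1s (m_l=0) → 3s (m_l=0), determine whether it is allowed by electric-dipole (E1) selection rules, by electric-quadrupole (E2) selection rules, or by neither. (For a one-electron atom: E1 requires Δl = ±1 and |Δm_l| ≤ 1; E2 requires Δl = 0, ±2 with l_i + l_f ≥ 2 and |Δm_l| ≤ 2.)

neither

Δl = 0 − 0 = +0; l_i + l_f = 0.
Δm_l = +0.
E1 (Δl = ±1, |Δm_l| ≤ 1): not satisfied.
E2 (Δl = 0,±2, l_i+l_f ≥ 2, |Δm_l| ≤ 2): not satisfied.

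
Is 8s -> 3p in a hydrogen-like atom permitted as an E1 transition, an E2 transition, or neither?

Δl = 1 − 0 = +1; l_i + l_f = 1.
E1 (Δl = ±1): satisfied.
E2 (Δl = 0,±2, l_i+l_f ≥ 2): not satisfied.

E1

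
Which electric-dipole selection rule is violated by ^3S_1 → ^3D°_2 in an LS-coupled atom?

Reading off the term symbols: S 1→1, L 0→2, J 1→2, parity even→odd.
Parity must change: even → odd — passes.
ΔS = 0: S: 1 → 1 — passes.
ΔL = 0, ±1 (not L=0↔0): L: 0 → 2, ΔL = +2 — fails.
ΔJ = 0, ±1 (not J=0↔0): J: 1 → 2, ΔJ = +1 — passes.

the ΔL = 0, ±1 rule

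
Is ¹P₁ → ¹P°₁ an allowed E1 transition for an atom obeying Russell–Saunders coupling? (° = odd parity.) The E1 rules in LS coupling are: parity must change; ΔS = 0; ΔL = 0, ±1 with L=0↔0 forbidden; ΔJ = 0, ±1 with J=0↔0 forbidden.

Initial level: S=0, L=1, J=1, parity even. Final level: S=0, L=1, J=1, parity odd.
Parity must change: even → odd — passes.
ΔJ = 0, ±1 (not J=0↔0): J: 1 → 1, ΔJ = +0 — passes.
ΔL = 0, ±1 (not L=0↔0): L: 1 → 1, ΔL = +0 — passes.
ΔS = 0: S: 0 → 0 — passes.
All four E1 rules are satisfied.

allowed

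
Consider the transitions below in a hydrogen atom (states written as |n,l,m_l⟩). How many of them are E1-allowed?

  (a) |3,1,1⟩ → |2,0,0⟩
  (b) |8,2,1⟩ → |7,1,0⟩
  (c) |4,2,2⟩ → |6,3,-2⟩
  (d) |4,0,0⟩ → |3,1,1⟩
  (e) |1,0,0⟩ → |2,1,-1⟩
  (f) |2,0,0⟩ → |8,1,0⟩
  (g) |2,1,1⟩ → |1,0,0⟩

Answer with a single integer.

6

(a) allowed
(b) allowed
(c) forbidden — Δm_l = -4 (E1 requires Δm_l = 0, ±1)
(d) allowed
(e) allowed
(f) allowed
(g) allowed
Total allowed: 6 of 7.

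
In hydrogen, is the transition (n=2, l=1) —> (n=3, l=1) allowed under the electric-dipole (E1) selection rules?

forbidden

l: 1 → 1 (Δl = +0). Δl = ±1 violated.
The transition is electric-dipole forbidden.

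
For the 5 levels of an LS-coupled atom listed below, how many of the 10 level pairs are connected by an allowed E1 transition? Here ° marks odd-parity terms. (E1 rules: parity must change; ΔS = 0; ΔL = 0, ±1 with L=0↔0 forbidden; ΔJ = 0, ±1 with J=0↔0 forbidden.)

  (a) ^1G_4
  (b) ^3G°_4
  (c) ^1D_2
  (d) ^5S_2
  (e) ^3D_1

0

(a)–(b): forbidden (ΔS).
(a)–(c): forbidden (parity, ΔL, ΔJ).
(a)–(d): forbidden (parity, ΔS, ΔL, ΔJ).
(a)–(e): forbidden (parity, ΔS, ΔL, ΔJ).
(b)–(c): forbidden (ΔS, ΔL, ΔJ).
(b)–(d): forbidden (ΔS, ΔL, ΔJ).
(b)–(e): forbidden (ΔL, ΔJ).
(c)–(d): forbidden (parity, ΔS, ΔL).
(c)–(e): forbidden (parity, ΔS).
(d)–(e): forbidden (parity, ΔS, ΔL).
Allowed pairs: 0 of 10.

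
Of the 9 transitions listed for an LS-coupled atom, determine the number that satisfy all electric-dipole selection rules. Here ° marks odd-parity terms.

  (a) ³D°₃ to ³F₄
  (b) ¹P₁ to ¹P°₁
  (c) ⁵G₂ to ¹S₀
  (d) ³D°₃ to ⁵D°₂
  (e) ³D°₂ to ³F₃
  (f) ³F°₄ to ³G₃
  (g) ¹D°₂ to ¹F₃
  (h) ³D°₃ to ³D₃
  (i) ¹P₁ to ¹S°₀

(a) allowed
(b) allowed
(c) forbidden (parity, ΔS, ΔL, ΔJ fail)
(d) forbidden (parity, ΔS fail)
(e) allowed
(f) allowed
(g) allowed
(h) allowed
(i) allowed
Total allowed: 7 of 9.

7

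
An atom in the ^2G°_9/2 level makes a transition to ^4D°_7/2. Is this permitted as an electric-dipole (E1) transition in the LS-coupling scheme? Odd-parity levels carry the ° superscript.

ΔL = 0, ±1 (not L=0↔0): L: 4 → 2, ΔL = -2 — fails.
Parity must change: odd → odd — fails.
ΔJ = 0, ±1 (not J=0↔0): J: 9/2 → 7/2, ΔJ = -1 — passes.
ΔS = 0: S: 1/2 → 3/2 — fails.
Rule(s) violated: parity, ΔS, ΔL.

forbidden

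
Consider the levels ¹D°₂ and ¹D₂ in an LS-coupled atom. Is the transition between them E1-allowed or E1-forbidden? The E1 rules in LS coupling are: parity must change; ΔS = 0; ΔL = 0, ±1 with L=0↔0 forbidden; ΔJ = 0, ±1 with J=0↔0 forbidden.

allowed

ΔJ = 0, ±1 (not J=0↔0): J: 2 → 2, ΔJ = +0 — ✓.
ΔL = 0, ±1 (not L=0↔0): L: 2 → 2, ΔL = +0 — ✓.
ΔS = 0: S: 0 → 0 — ✓.
Parity must change: odd → even — ✓.
All four E1 rules are satisfied.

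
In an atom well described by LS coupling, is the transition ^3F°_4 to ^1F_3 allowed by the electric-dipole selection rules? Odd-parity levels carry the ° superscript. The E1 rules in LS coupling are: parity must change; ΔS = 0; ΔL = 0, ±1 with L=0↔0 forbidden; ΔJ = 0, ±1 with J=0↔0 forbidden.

Initial level: S=1, L=3, J=4, parity odd. Final level: S=0, L=3, J=3, parity even.
ΔJ = 0, ±1 (not J=0↔0): J: 4 → 3, ΔJ = -1 — ok.
ΔS = 0: S: 1 → 0 — fails.
ΔL = 0, ±1 (not L=0↔0): L: 3 → 3, ΔL = +0 — ok.
Parity must change: odd → even — ok.
Rule(s) violated: ΔS.

forbidden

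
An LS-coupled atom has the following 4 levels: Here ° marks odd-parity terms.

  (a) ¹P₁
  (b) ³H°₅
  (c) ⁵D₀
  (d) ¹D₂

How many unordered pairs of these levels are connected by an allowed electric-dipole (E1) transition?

0

(a)–(b): forbidden (ΔS, ΔL, ΔJ).
(a)–(c): forbidden (parity, ΔS).
(a)–(d): forbidden (parity).
(b)–(c): forbidden (ΔS, ΔL, ΔJ).
(b)–(d): forbidden (ΔS, ΔL, ΔJ).
(c)–(d): forbidden (parity, ΔS, ΔJ).
Allowed pairs: 0 of 6.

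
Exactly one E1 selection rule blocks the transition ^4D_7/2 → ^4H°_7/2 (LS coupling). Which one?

ΔJ = 0, ±1 (not J=0↔0): J: 7/2 → 7/2, ΔJ = +0 — satisfied.
Parity must change: even → odd — satisfied.
ΔL = 0, ±1 (not L=0↔0): L: 2 → 5, ΔL = +3 — violated.
ΔS = 0: S: 3/2 → 3/2 — satisfied.

the ΔL = 0, ±1 rule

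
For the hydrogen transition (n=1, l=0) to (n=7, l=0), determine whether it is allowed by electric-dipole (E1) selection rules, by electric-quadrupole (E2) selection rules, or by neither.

Δl = 0 − 0 = +0; l_i + l_f = 0.
E1 (Δl = ±1): not satisfied.
E2 (Δl = 0,±2, l_i+l_f ≥ 2): not satisfied.

neither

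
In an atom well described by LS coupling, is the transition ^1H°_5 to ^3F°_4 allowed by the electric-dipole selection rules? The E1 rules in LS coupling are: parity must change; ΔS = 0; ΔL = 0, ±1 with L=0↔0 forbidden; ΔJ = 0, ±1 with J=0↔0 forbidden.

forbidden

Reading off the term symbols: S 0→1, L 5→3, J 5→4, parity odd→odd.
Parity must change: odd → odd — violated.
ΔJ = 0, ±1 (not J=0↔0): J: 5 → 4, ΔJ = -1 — satisfied.
ΔS = 0: S: 0 → 1 — violated.
ΔL = 0, ±1 (not L=0↔0): L: 5 → 3, ΔL = -2 — violated.
Rule(s) violated: parity, ΔS, ΔL.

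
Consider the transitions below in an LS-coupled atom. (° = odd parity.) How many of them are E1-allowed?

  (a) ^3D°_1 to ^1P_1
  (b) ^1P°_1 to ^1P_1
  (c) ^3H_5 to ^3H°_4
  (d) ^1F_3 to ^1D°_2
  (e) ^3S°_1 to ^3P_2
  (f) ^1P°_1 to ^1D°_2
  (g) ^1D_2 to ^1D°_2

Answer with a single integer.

5

(a) forbidden (ΔS fails)
(b) allowed
(c) allowed
(d) allowed
(e) allowed
(f) forbidden (parity fails)
(g) allowed
Total allowed: 5 of 7.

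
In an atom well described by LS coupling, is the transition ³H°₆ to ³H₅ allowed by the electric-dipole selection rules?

allowed

ΔS = 0: S: 1 → 1 — ✓.
ΔJ = 0, ±1 (not J=0↔0): J: 6 → 5, ΔJ = -1 — ✓.
ΔL = 0, ±1 (not L=0↔0): L: 5 → 5, ΔL = +0 — ✓.
Parity must change: odd → even — ✓.
All four E1 rules are satisfied.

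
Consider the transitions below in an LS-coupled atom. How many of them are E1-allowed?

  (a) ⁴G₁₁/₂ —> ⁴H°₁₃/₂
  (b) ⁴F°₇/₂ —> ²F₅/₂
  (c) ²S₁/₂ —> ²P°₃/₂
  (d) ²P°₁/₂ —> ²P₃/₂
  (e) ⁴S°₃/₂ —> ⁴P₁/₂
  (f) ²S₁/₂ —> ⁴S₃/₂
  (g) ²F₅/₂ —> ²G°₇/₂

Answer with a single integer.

5

(a) allowed
(b) forbidden (ΔS fails)
(c) allowed
(d) allowed
(e) allowed
(f) forbidden (parity, ΔS, ΔL fail)
(g) allowed
Total allowed: 5 of 7.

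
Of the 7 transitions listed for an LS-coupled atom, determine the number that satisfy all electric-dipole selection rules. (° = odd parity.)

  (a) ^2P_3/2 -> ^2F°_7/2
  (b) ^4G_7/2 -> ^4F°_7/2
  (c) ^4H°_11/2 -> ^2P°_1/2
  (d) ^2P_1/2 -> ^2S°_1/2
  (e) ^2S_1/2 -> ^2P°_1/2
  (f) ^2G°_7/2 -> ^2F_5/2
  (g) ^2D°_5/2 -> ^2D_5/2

(a) forbidden (ΔL, ΔJ fail)
(b) allowed
(c) forbidden (parity, ΔS, ΔL, ΔJ fail)
(d) allowed
(e) allowed
(f) allowed
(g) allowed
Total allowed: 5 of 7.

5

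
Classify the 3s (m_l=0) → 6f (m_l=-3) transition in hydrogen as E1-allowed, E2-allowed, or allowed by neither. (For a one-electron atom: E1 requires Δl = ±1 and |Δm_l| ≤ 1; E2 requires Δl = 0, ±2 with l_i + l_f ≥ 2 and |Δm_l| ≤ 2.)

neither

Δl = 3 − 0 = +3; l_i + l_f = 3.
Δm_l = -3.
E1 (Δl = ±1, |Δm_l| ≤ 1): not satisfied.
E2 (Δl = 0,±2, l_i+l_f ≥ 2, |Δm_l| ≤ 2): not satisfied.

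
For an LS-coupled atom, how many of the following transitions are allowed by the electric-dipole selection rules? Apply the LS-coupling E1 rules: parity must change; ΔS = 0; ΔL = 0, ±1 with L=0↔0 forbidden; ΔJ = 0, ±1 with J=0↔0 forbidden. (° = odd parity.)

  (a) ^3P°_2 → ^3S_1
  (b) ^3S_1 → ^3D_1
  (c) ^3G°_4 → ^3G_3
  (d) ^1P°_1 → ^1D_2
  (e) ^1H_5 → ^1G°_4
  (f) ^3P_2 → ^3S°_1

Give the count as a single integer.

5

(a) allowed
(b) forbidden (parity, ΔL fail)
(c) allowed
(d) allowed
(e) allowed
(f) allowed
Total allowed: 5 of 6.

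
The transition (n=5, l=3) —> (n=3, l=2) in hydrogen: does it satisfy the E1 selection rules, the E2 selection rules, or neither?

E1

Δl = 2 − 3 = -1; l_i + l_f = 5.
E1 (Δl = ±1): satisfied.
E2 (Δl = 0,±2, l_i+l_f ≥ 2): not satisfied.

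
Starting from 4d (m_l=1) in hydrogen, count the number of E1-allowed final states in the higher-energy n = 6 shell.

E1 requires Δl = ±1, so l_f ∈ {1, 3}; with 0 ≤ l_f ≤ n_f−1 = 5, the allowed l_f values are {1, 3}.
For l_f = 1: m_f ∈ {m_i−1, m_i, m_i+1} ∩ [−1, 1] = {0, 1} → 2 states.
For l_f = 3: m_f ∈ {m_i−1, m_i, m_i+1} ∩ [−3, 3] = {0, 1, 2} → 3 states.
Total: 5.

5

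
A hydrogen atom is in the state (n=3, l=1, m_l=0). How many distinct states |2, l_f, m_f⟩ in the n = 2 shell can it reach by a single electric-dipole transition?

1

E1 requires Δl = ±1, so l_f ∈ {0, 2}; with 0 ≤ l_f ≤ n_f−1 = 1, the allowed l_f values are {0}.
For l_f = 0: m_f ∈ {m_i−1, m_i, m_i+1} ∩ [−0, 0] = {0} → 1 state.
Total: 1.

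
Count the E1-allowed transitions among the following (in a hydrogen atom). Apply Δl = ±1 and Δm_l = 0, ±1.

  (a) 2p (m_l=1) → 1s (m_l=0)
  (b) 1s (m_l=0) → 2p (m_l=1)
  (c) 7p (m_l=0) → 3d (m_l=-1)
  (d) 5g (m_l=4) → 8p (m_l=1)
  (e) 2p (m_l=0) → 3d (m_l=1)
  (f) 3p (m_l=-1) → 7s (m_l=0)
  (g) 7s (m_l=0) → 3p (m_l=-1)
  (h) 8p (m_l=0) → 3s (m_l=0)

7

(a) allowed
(b) allowed
(c) allowed
(d) forbidden — Δl = -3 (E1 requires Δl = ±1); Δm_l = -3 (E1 requires Δm_l = 0, ±1)
(e) allowed
(f) allowed
(g) allowed
(h) allowed
Total allowed: 7 of 8.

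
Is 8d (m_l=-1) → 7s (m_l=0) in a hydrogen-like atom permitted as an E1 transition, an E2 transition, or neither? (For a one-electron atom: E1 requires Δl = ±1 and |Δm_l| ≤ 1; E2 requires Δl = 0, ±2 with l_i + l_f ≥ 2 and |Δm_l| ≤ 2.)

E2

Δl = 0 − 2 = -2; l_i + l_f = 2.
Δm_l = +1.
E1 (Δl = ±1, |Δm_l| ≤ 1): not satisfied.
E2 (Δl = 0,±2, l_i+l_f ≥ 2, |Δm_l| ≤ 2): satisfied.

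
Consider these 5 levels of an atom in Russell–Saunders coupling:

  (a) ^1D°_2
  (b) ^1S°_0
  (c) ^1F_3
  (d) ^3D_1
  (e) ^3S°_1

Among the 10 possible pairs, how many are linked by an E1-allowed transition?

(a)–(b): forbidden (parity, ΔL, ΔJ).
(a)–(c): allowed.
(a)–(d): forbidden (ΔS).
(a)–(e): forbidden (parity, ΔS, ΔL).
(b)–(c): forbidden (ΔL, ΔJ).
(b)–(d): forbidden (ΔS, ΔL).
(b)–(e): forbidden (parity, ΔS, ΔL).
(c)–(d): forbidden (parity, ΔS, ΔJ).
(c)–(e): forbidden (ΔS, ΔL, ΔJ).
(d)–(e): forbidden (ΔL).
Allowed pairs: 1 of 10.

1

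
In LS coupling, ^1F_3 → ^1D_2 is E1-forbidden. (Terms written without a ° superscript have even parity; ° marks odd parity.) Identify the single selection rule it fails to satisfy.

Parity must change: even → even — violated.
ΔS = 0: S: 0 → 0 — satisfied.
ΔL = 0, ±1 (not L=0↔0): L: 3 → 2, ΔL = -1 — satisfied.
ΔJ = 0, ±1 (not J=0↔0): J: 3 → 2, ΔJ = -1 — satisfied.

parity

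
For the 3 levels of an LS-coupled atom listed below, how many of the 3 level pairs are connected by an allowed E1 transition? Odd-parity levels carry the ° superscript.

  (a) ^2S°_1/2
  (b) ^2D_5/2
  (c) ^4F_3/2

0

(a)–(b): forbidden (ΔL, ΔJ).
(a)–(c): forbidden (ΔS, ΔL).
(b)–(c): forbidden (parity, ΔS).
Allowed pairs: 0 of 3.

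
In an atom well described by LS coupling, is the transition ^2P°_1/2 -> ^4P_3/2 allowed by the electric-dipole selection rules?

forbidden

ΔL = 0, ±1 (not L=0↔0): L: 1 → 1, ΔL = +0 — ✓.
ΔS = 0: S: 1/2 → 3/2 — ✗.
ΔJ = 0, ±1 (not J=0↔0): J: 1/2 → 3/2, ΔJ = +1 — ✓.
Parity must change: odd → even — ✓.
Rule(s) violated: ΔS.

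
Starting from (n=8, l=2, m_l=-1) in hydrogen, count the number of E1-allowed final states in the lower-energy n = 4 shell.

E1 requires Δl = ±1, so l_f ∈ {1, 3}; with 0 ≤ l_f ≤ n_f−1 = 3, the allowed l_f values are {1, 3}.
For l_f = 1: m_f ∈ {m_i−1, m_i, m_i+1} ∩ [−1, 1] = {-1, 0} → 2 states.
For l_f = 3: m_f ∈ {m_i−1, m_i, m_i+1} ∩ [−3, 3] = {-2, -1, 0} → 3 states.
Total: 5.

5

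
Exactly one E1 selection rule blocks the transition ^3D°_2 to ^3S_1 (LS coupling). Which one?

the ΔL = 0, ±1 rule

Reading off the term symbols: S 1→1, L 2→0, J 2→1, parity odd→even.
Parity must change: odd → even — satisfied.
ΔS = 0: S: 1 → 1 — satisfied.
ΔL = 0, ±1 (not L=0↔0): L: 2 → 0, ΔL = -2 — violated.
ΔJ = 0, ±1 (not J=0↔0): J: 2 → 1, ΔJ = -1 — satisfied.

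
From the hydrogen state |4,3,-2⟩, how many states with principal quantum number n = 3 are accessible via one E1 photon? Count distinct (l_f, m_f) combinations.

2

E1 requires Δl = ±1, so l_f ∈ {2, 4}; with 0 ≤ l_f ≤ n_f−1 = 2, the allowed l_f values are {2}.
For l_f = 2: m_f ∈ {m_i−1, m_i, m_i+1} ∩ [−2, 2] = {-2, -1} → 2 states.
Total: 2.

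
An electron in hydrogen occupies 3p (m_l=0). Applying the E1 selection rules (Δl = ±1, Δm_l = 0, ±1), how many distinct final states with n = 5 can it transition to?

4

E1 requires Δl = ±1, so l_f ∈ {0, 2}; with 0 ≤ l_f ≤ n_f−1 = 4, the allowed l_f values are {0, 2}.
For l_f = 0: m_f ∈ {m_i−1, m_i, m_i+1} ∩ [−0, 0] = {0} → 1 state.
For l_f = 2: m_f ∈ {m_i−1, m_i, m_i+1} ∩ [−2, 2] = {-1, 0, 1} → 3 states.
Total: 4.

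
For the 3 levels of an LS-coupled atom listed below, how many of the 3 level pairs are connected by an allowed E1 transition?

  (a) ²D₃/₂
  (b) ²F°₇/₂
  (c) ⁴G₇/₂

(a)–(b): forbidden (ΔJ).
(a)–(c): forbidden (parity, ΔS, ΔL, ΔJ).
(b)–(c): forbidden (ΔS).
Allowed pairs: 0 of 3.

0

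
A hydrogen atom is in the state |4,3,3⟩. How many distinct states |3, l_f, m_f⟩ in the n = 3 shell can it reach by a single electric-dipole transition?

1

E1 requires Δl = ±1, so l_f ∈ {2, 4}; with 0 ≤ l_f ≤ n_f−1 = 2, the allowed l_f values are {2}.
For l_f = 2: m_f ∈ {m_i−1, m_i, m_i+1} ∩ [−2, 2] = {2} → 1 state.
Total: 1.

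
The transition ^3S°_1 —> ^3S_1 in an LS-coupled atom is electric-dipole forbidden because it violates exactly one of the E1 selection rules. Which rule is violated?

Parity must change: odd → even — ✓.
ΔS = 0: S: 1 → 1 — ✓.
ΔL = 0, ±1 (not L=0↔0): L: 0 → 0, ΔL = +0 — ✗.
ΔJ = 0, ±1 (not J=0↔0): J: 1 → 1, ΔJ = +0 — ✓.

the L=0 ↔ L=0 exclusion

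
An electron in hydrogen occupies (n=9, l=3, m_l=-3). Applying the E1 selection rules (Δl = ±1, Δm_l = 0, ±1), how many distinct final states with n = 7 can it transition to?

E1 requires Δl = ±1, so l_f ∈ {2, 4}; with 0 ≤ l_f ≤ n_f−1 = 6, the allowed l_f values are {2, 4}.
For l_f = 2: m_f ∈ {m_i−1, m_i, m_i+1} ∩ [−2, 2] = {-2} → 1 state.
For l_f = 4: m_f ∈ {m_i−1, m_i, m_i+1} ∩ [−4, 4] = {-4, -3, -2} → 3 states.
Total: 4.

4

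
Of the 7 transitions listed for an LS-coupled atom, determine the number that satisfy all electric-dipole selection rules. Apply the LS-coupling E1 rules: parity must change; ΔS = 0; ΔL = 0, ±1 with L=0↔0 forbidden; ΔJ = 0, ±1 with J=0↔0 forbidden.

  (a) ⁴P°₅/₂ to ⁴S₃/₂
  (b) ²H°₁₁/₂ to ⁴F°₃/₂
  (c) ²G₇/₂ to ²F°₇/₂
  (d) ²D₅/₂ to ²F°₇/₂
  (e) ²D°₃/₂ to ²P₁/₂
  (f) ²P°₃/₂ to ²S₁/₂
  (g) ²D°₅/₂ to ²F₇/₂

6

(a) allowed
(b) forbidden (parity, ΔS, ΔL, ΔJ fail)
(c) allowed
(d) allowed
(e) allowed
(f) allowed
(g) allowed
Total allowed: 6 of 7.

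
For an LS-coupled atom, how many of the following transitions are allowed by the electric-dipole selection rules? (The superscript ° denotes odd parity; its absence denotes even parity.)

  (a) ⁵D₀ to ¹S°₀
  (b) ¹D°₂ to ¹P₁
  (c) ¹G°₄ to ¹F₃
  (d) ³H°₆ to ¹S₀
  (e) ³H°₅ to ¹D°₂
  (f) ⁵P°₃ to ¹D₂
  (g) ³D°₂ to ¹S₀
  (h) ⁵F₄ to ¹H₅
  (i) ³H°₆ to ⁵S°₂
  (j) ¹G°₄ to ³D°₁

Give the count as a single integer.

(a) forbidden (ΔS, ΔL, ΔJ fail)
(b) allowed
(c) allowed
(d) forbidden (ΔS, ΔL, ΔJ fail)
(e) forbidden (parity, ΔS, ΔL, ΔJ fail)
(f) forbidden (ΔS fails)
(g) forbidden (ΔS, ΔL, ΔJ fail)
(h) forbidden (parity, ΔS, ΔL fail)
(i) forbidden (parity, ΔS, ΔL, ΔJ fail)
(j) forbidden (parity, ΔS, ΔL, ΔJ fail)
Total allowed: 2 of 10.

2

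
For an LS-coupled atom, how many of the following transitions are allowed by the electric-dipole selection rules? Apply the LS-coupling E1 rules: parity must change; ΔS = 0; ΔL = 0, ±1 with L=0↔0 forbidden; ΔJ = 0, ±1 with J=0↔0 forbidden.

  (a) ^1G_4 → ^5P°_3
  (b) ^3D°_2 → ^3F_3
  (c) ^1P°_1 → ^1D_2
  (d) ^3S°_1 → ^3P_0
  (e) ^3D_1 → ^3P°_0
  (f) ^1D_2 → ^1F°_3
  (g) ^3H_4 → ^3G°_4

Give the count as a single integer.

(a) forbidden (ΔS, ΔL fail)
(b) allowed
(c) allowed
(d) allowed
(e) allowed
(f) allowed
(g) allowed
Total allowed: 6 of 7.

6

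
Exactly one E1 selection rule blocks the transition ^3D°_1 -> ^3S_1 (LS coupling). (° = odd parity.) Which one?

Initial level: S=1, L=2, J=1, parity odd. Final level: S=1, L=0, J=1, parity even.
Parity must change: odd → even — satisfied.
ΔS = 0: S: 1 → 1 — satisfied.
ΔJ = 0, ±1 (not J=0↔0): J: 1 → 1, ΔJ = +0 — satisfied.
ΔL = 0, ±1 (not L=0↔0): L: 2 → 0, ΔL = -2 — violated.

the ΔL = 0, ±1 rule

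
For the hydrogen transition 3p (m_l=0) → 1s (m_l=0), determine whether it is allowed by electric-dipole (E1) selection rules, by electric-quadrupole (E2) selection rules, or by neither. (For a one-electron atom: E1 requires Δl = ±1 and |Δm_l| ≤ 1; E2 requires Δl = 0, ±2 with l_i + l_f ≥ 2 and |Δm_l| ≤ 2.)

E1

Δl = 0 − 1 = -1; l_i + l_f = 1.
Δm_l = +0.
E1 (Δl = ±1, |Δm_l| ≤ 1): satisfied.
E2 (Δl = 0,±2, l_i+l_f ≥ 2, |Δm_l| ≤ 2): not satisfied.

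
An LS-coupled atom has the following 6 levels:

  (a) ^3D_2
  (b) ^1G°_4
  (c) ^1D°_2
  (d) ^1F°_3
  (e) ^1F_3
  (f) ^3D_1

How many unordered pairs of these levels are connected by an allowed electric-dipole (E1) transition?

(a)–(b): forbidden (ΔS, ΔL, ΔJ).
(a)–(c): forbidden (ΔS).
(a)–(d): forbidden (ΔS).
(a)–(e): forbidden (parity, ΔS).
(a)–(f): forbidden (parity).
(b)–(c): forbidden (parity, ΔL, ΔJ).
(b)–(d): forbidden (parity).
(b)–(e): allowed.
(b)–(f): forbidden (ΔS, ΔL, ΔJ).
(c)–(d): forbidden (parity).
(c)–(e): allowed.
(c)–(f): forbidden (ΔS).
(d)–(e): allowed.
(d)–(f): forbidden (ΔS, ΔJ).
(e)–(f): forbidden (parity, ΔS, ΔJ).
Allowed pairs: 3 of 15.

3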